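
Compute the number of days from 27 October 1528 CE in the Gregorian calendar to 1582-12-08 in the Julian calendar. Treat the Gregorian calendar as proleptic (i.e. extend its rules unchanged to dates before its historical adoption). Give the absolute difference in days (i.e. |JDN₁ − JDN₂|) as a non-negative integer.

JDN of the first date = 2279450.
JDN of the second date = 2299225.
|2299225 − 2279450| = 19775.

19775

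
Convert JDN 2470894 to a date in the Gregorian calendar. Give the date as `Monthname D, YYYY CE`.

JDN 2451545 is 1 Jan 2000; 2470894 is +19349 days from there.

December 22, 2052 CE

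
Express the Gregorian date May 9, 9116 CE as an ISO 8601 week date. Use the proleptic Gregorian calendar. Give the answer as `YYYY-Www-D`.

The weekday is Tuesday (ISO weekday 2).
That Tuesday belongs to ISO week 19 of ISO year 9116.

9116-W19-2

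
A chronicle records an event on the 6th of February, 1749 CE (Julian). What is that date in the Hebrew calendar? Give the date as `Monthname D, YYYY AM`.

Julian Day Number of the source date = 2359917.
Converting JDN 2359917 to the Hebrew calendar gives 29 Shevat 5509 AM.

Shevat 29, 5509 AM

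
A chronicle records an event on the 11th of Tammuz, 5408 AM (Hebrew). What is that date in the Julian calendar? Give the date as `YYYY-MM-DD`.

1648-06-21

Both dates share Julian Day Number 2323162; in the Julian calendar that is 21 June 1648 CE.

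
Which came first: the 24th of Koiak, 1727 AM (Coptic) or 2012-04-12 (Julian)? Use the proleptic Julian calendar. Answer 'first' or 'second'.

first

First date → JDN 2455564; second date → JDN 2456043.
JDN 2455564 < JDN 2456043, so the first date is earlier.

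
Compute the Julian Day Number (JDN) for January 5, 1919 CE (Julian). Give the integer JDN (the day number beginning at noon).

Equivalently 18 January 1919 (Gregorian).
JDN 2451545 is 1 January 2000 CE (Gregorian); the target day is −29568 days from there, so JDN = 2421977.

2421977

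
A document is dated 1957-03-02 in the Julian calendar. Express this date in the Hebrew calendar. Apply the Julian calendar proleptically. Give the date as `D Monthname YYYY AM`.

The source date corresponds to 15 March 1957 in the Gregorian calendar (JDN 2435913).
That day falls on 12 Adar II 5717 AM in the Hebrew calendar.

12 Adar II 5717 AM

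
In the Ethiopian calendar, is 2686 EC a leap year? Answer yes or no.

no

2686 mod 4 = 2; in the Ethiopian calendar a year is leap when year mod 4 = 3, so it is a common year.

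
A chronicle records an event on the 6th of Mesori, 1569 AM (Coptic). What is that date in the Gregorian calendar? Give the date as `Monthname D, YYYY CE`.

Julian Day Number of the source date = 2398077.
Converting JDN 2398077 to the Gregorian calendar gives 11 August 1853 CE.

August 11, 1853 CE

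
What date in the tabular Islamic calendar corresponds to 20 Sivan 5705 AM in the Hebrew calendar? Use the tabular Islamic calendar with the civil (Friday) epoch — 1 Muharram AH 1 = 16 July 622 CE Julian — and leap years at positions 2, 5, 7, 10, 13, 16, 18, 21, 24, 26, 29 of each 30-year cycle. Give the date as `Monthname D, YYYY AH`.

Both dates share Julian Day Number 2431608; in the tabular Islamic calendar that is 19 Jumada al-Thani 1364 AH.

Jumada al-Thani 19, 1364 AH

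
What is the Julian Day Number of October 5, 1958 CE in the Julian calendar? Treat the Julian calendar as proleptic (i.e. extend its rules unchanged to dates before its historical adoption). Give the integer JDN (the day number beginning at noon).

2436495

In the Gregorian calendar the same day is 18 October 1958.
JDN 2299161 is 15 October 1582 CE (Gregorian); the target day is +137334 days from there, so JDN = 2436495.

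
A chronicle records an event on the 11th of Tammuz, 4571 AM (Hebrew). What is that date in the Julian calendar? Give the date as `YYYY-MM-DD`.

Both dates share Julian Day Number 2017462; in the Julian calendar that is 6 July 811 CE.

0811-07-06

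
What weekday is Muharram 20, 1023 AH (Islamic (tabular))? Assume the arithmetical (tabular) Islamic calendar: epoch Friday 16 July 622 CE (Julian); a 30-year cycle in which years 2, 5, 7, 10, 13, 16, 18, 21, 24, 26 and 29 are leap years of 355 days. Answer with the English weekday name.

In the Gregorian calendar this is 2 March 1614 (JDN 2310622).
JDN 2310622 mod 7 = 6, and JDN 0 was a Monday, so this is a Sunday.

Sunday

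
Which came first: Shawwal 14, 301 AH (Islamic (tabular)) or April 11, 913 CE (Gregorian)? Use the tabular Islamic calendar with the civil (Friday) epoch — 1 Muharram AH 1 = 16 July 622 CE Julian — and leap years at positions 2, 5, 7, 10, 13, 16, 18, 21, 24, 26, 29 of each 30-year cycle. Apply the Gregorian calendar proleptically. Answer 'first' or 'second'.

Converting both to JDN: 2055029 vs 2054627; the smaller is the second.

second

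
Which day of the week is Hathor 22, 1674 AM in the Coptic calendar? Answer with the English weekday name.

This is JDN 2436174 (1 December 1957 Gregorian).
JDN 2436174 mod 7 = 6, and JDN 0 was a Monday, so this is a Sunday.

Sunday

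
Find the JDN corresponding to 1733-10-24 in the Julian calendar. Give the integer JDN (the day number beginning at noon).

2354333

Equivalently 4 November 1733 (Gregorian).
JDN 2451545 is 1 January 2000 CE (Gregorian); the target day is −97212 days from there, so JDN = 2354333.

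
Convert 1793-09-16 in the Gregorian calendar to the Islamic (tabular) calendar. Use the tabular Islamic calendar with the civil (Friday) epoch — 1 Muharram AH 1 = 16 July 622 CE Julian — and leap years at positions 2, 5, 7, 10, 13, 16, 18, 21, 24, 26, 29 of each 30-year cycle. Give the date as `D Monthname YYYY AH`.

Julian Day Number of the source date = 2376199.
Converting JDN 2376199 to the tabular Islamic calendar gives 9 Safar 1208 AH.

9 Safar 1208 AH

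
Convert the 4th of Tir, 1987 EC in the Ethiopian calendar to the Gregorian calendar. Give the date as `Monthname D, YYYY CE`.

Both dates share Julian Day Number 2449730; in the Gregorian calendar that is 12 January 1995 CE.

January 12, 1995 CE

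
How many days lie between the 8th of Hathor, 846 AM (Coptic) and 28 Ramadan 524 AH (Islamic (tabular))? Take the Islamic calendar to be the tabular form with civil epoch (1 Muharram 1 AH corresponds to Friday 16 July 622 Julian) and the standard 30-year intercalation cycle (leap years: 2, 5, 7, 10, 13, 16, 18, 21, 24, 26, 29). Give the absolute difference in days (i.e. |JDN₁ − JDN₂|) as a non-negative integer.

JDN of the first date = 2133733.
JDN of the second date = 2134037.
|2134037 − 2133733| = 304.

304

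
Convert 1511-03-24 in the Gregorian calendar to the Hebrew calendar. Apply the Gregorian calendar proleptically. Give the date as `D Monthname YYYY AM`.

14 Adar II 5271 AM

Both dates share Julian Day Number 2273023; in the Hebrew calendar that is 14 Adar II 5271 AM.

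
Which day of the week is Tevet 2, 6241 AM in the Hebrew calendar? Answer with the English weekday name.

In the Gregorian calendar this is 4 January 2481 (JDN 2627231).
Since JDN mod 7 = 5 (0 = Monday), the day is Saturday.

Saturday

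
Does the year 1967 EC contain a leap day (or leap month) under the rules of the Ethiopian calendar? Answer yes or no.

yes

1967 mod 4 = 3; in the Ethiopian calendar a year is leap when year mod 4 = 3, so it is a leap year.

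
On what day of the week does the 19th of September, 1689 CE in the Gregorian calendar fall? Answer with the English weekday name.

Monday

Since JDN mod 7 = 0 (0 = Monday), the day is Monday.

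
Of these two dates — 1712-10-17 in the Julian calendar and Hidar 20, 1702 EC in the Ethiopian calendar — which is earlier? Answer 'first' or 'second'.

Converting both to JDN: 2346656 vs 2345590; the smaller is the second.

second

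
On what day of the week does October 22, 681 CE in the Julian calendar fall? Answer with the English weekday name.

Tuesday

This is JDN 1970088 (25 October 681 Gregorian).
Since JDN mod 7 = 1 (0 = Monday), the day is Tuesday.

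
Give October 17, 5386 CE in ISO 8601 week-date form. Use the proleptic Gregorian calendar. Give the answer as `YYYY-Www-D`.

5386-W42-2

The weekday is Tuesday (ISO weekday 2).
That Tuesday belongs to ISO week 42 of ISO year 5386.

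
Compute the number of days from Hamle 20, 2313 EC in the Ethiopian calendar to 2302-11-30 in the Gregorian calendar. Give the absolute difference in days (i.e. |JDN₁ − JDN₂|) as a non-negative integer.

JDN of the first date = 2568998.
JDN of the second date = 2562181.
|2562181 − 2568998| = 6817.

6817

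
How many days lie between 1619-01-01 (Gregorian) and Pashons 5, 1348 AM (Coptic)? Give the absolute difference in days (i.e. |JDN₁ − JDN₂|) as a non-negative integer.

JDN of the first date = 2312388.
JDN of the second date = 2317266.
|2317266 − 2312388| = 4878.

4878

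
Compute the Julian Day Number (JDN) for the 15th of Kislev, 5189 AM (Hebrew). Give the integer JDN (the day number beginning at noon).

In the proleptic Gregorian calendar the same day is 2 December 1428.
JDN 2400001 is 17 November 1858 CE (Gregorian), MJD 0; the target day is −157039 days from there, so JDN = 2242962.

2242962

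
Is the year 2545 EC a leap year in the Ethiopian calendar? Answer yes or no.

no

2545 mod 4 = 1; in the Ethiopian calendar a year is leap when year mod 4 = 3, so it is a common year.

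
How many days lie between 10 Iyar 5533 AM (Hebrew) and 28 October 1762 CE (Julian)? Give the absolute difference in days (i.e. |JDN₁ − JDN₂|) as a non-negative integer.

First date → JDN 2368758; second date → JDN 2364929.
The interval is |2368758 − 2364929| = 3829 days.

3829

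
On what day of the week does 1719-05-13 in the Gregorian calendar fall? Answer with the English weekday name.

Saturday

2349044 ≡ 5 (mod 7); counting from Monday = 0 gives Saturday.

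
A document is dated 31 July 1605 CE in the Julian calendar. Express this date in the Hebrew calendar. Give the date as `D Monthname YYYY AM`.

26 Av 5365 AM

Both dates share Julian Day Number 2307496; in the Hebrew calendar that is 26 Av 5365 AM.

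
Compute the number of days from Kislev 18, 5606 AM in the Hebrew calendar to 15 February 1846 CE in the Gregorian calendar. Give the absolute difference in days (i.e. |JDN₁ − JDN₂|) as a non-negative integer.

JDN of the first date = 2395283.
JDN of the second date = 2395343.
|2395343 − 2395283| = 60.

60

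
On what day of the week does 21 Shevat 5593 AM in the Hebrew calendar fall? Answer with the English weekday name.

Sunday

This is JDN 2390590 (10 February 1833 Gregorian).
JDN 2390590 mod 7 = 6, and JDN 0 was a Monday, so this is a Sunday.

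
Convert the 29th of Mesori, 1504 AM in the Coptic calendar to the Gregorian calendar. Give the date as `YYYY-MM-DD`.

Julian Day Number of the source date = 2374359.
Converting JDN 2374359 to the Gregorian calendar gives 2 September 1788 CE.

1788-09-02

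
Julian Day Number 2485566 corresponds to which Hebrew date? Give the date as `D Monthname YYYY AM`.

26 Shevat 5853 AM

JDN 2485566 is 22 February 2093 in the Gregorian calendar.
In the Hebrew calendar that day is 26 Shevat 5853 AM.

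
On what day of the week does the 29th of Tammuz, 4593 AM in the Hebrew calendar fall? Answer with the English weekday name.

Sunday

This is JDN 2025512 (24 July 833 Gregorian).
2025512 ≡ 6 (mod 7); counting from Monday = 0 gives Sunday.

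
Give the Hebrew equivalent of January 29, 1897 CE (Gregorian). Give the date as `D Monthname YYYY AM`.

26 Shevat 5657 AM

Both dates share Julian Day Number 2413954; in the Hebrew calendar that is 26 Shevat 5657 AM.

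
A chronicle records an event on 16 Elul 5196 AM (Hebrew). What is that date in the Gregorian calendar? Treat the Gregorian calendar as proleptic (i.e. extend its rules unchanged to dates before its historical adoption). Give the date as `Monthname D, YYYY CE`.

September 6, 1436 CE

Both dates share Julian Day Number 2245797; in the Gregorian calendar that is 6 September 1436 CE.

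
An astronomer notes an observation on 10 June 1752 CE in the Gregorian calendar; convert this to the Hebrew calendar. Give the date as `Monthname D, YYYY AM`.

Sivan 28, 5512 AM

Both dates share Julian Day Number 2361126; in the Hebrew calendar that is 28 Sivan 5512 AM.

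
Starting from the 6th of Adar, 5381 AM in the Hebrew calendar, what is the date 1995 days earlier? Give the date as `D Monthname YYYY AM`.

18 Elul 5375 AM

JDN of the 6th of Adar, 5381 AM = 2313176.
2313176 − 1995 = 2311181.
JDN 2311181 in the Hebrew calendar is 18 Elul 5375 AM.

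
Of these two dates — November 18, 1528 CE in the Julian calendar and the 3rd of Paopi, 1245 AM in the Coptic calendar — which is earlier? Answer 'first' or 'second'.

First date → JDN 2279482; second date → JDN 2279433.
JDN 2279433 < JDN 2279482, so the second date is earlier.

second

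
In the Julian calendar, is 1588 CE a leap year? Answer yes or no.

1588 mod 4 = 0, so it is a leap year in the Julian calendar.

yes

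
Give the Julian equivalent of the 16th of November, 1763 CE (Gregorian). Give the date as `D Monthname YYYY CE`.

At this point the Julian calendar is 11 days behind the Gregorian.
16 November 1763 Gregorian − 11 days → 5 November 1763 Julian.

5 November 1763 CE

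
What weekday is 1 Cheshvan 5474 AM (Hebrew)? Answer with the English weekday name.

Equivalently 21 October 1713 Gregorian, JDN 2347014.
JDN 2347014 mod 7 = 5, and JDN 0 was a Monday, so this is a Saturday.

Saturday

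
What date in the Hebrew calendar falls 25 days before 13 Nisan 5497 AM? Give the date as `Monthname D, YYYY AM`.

Adar II 17, 5497 AM

JDN of 13 Nisan 5497 AM = 2355590.
2355590 − 25 = 2355565.
JDN 2355565 in the Hebrew calendar is Adar II 17, 5497 AM.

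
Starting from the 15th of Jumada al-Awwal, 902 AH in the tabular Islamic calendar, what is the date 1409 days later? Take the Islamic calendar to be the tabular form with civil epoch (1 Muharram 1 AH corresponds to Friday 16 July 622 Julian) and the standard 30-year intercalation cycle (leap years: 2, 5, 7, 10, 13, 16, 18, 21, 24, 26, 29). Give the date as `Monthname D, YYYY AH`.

The starting date is JDN 2267856; 2267856 + 1409 = 2269265.
JDN 2269265 corresponds to Jumada al-Awwal 6, 906 AH.

Jumada al-Awwal 6, 906 AH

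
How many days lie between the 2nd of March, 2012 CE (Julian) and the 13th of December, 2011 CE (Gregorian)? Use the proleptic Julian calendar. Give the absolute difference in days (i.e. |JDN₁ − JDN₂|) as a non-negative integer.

JDN of the first date = 2456002.
JDN of the second date = 2455909.
|2455909 − 2456002| = 93.

93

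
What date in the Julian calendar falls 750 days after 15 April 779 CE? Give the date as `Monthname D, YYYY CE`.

May 4, 781 CE

JDN of 15 April 779 CE = 2005692.
2005692 + 750 = 2006442.
JDN 2006442 in the Julian calendar is May 4, 781 CE.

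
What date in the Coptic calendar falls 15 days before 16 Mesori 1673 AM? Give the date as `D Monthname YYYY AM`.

1 Mesori 1673 AM

Counting 15 days back from JDN 2436073 reaches JDN 2436058, which is 1 Mesori 1673 AM.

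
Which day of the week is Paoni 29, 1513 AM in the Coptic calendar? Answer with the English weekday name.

Tuesday

In the Gregorian calendar this is 4 July 1797 (JDN 2377586).
JDN 2377586 mod 7 = 1, and JDN 0 was a Monday, so this is a Tuesday.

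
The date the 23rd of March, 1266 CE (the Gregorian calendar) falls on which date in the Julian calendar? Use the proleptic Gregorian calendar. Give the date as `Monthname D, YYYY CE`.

March 16, 1266 CE

The Julian–Gregorian offset here is 7 days (Julian trailing).
23 March 1266 Gregorian − 7 days → 16 March 1266 Julian.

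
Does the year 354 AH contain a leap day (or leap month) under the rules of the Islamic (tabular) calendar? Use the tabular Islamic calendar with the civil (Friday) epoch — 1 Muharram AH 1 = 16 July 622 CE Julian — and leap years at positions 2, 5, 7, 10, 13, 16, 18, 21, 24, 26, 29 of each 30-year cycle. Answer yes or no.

yes

Year 354 AH is year 24 of its 30-year cycle; leap positions are 2, 5, 7, 10, 13, 16, 18, 21, 24, 26, 29, so it is a leap year (355 days).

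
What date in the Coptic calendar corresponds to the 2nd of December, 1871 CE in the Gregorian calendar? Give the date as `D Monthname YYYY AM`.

23 Hathor 1588 AM

Julian Day Number of the source date = 2404764.
Converting JDN 2404764 to the Coptic calendar gives 23 Hathor 1588 AM.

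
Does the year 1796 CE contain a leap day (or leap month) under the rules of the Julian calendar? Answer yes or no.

1796 mod 4 = 0, so it is a leap year in the Julian calendar.

yes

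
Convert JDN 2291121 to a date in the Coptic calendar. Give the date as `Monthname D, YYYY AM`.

Paopi 3, 1277 AM

The proleptic Gregorian equivalent of JDN 2291121 is 10 October 1560.
In the Coptic calendar that day is Paopi 3, 1277 AM.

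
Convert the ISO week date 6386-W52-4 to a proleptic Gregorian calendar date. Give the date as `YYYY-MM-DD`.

ISO week 1 of 6386 is the week containing the first Thursday of 6386.
Week 52, day 4 (Thursday) lands on 6386-12-25.

6386-12-25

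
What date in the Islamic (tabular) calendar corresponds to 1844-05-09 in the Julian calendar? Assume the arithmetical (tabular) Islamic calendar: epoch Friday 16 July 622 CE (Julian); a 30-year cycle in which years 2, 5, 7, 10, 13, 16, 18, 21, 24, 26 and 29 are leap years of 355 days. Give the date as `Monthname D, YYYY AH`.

The source date corresponds to 21 May 1844 in the Gregorian calendar (JDN 2394708).
That day falls on 3 Jumada al-Awwal 1260 AH in the tabular Islamic calendar.

Jumada al-Awwal 3, 1260 AH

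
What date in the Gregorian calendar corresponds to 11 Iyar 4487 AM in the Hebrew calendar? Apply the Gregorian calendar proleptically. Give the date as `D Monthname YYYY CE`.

Julian Day Number of the source date = 1986720.
Converting JDN 1986720 to the Gregorian calendar gives 10 May 727 CE.

10 May 727 CE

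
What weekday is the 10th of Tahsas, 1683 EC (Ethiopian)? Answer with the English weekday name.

Equivalently 16 December 1690 Gregorian, JDN 2338670.
Since JDN mod 7 = 5 (0 = Monday), the day is Saturday.

Saturday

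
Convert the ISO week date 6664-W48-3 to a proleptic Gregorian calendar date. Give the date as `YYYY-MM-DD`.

6664-11-30

ISO week 1 of 6664 is the week containing the first Thursday of 6664.
Week 48, day 3 (Wednesday) lands on 6664-11-30.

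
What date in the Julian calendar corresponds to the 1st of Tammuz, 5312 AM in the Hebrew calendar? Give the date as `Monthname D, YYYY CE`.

June 23, 1552 CE

Julian Day Number of the source date = 2288100.
Converting JDN 2288100 to the Julian calendar gives 23 June 1552 CE.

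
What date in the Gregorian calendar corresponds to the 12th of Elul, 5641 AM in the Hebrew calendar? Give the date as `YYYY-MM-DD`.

1881-09-06

Julian Day Number of the source date = 2408330.
Converting JDN 2408330 to the Gregorian calendar gives 6 September 1881 CE.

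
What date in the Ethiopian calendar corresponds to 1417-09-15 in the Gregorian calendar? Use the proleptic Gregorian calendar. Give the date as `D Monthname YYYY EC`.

Julian Day Number of the source date = 2238866.
Converting JDN 2238866 to the Ethiopian calendar gives 9 Meskerem 1410 EC.

9 Meskerem 1410 EC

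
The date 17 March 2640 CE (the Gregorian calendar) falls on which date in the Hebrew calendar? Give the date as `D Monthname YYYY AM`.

3 Nisan 6400 AM

Julian Day Number of the source date = 2685376.
Converting JDN 2685376 to the Hebrew calendar gives 3 Nisan 6400 AM.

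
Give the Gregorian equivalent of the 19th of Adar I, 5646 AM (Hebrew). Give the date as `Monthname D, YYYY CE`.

February 24, 1886 CE

Both dates share Julian Day Number 2409962; in the Gregorian calendar that is 24 February 1886 CE.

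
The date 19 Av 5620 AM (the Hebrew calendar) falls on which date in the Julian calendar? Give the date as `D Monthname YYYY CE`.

Both dates share Julian Day Number 2400630; in the Julian calendar that is 26 July 1860 CE.

26 July 1860 CE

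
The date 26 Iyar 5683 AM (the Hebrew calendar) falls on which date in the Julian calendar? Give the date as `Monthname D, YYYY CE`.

April 29, 1923 CE

The source date corresponds to 12 May 1923 in the Gregorian calendar (JDN 2423552).
That day falls on 29 April 1923 CE in the Julian calendar.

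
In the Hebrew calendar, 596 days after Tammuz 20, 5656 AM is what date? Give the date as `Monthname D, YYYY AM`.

JDN of Tammuz 20, 5656 AM = 2413742.
2413742 + 596 = 2414338.
JDN 2414338 in the Hebrew calendar is Shevat 25, 5658 AM.

Shevat 25, 5658 AM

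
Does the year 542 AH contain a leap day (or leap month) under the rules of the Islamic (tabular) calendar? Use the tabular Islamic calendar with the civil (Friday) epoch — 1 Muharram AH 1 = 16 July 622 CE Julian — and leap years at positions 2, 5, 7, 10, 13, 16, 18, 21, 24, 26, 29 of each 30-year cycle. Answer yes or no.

Year 542 AH is year 2 of its 30-year cycle; leap positions are 2, 5, 7, 10, 13, 16, 18, 21, 24, 26, 29, so it is a leap year (355 days).

yes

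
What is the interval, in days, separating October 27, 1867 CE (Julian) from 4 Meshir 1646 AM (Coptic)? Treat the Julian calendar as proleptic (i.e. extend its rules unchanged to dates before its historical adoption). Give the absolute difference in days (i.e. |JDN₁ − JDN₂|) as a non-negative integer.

First date → JDN 2403279; second date → JDN 2426019.
The interval is |2403279 − 2426019| = 22740 days.

22740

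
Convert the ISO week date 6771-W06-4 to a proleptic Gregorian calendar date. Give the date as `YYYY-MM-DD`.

ISO week 1 of 6771 is the week containing the first Thursday of 6771.
Week 6, day 4 (Thursday) lands on 6771-02-11.

6771-02-11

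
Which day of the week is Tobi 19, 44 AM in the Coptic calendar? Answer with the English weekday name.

Monday

Equivalently 16 January 328 Gregorian, JDN 1840874.
Since JDN mod 7 = 0 (0 = Monday), the day is Monday.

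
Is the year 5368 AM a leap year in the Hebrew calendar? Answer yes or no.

no

Hebrew year 5368 is year 10 of its 19-year Metonic cycle; leap years are at positions 3, 6, 8, 11, 14, 17, 19, so it is a common year (12 months).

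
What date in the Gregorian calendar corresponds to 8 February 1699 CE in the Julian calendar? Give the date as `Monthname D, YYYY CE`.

February 18, 1699 CE

The Julian–Gregorian offset here is 10 days (Julian trailing).
8 February 1699 Julian + 10 days → 18 February 1699 Gregorian.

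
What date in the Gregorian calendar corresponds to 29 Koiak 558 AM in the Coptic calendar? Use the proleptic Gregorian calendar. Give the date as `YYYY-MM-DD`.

0841-12-29

Julian Day Number of the source date = 2028592.
Converting JDN 2028592 to the Gregorian calendar gives 29 December 841 CE.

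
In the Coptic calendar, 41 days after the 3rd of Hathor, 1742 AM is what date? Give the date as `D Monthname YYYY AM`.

The starting date is JDN 2460992; 2460992 + 41 = 2461033.
JDN 2461033 corresponds to 14 Koiak 1742 AM.

14 Koiak 1742 AM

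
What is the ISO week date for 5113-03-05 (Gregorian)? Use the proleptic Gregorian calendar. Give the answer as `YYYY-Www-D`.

5113-W10-3

The weekday is Wednesday (ISO weekday 3).
That Wednesday belongs to ISO week 10 of ISO year 5113.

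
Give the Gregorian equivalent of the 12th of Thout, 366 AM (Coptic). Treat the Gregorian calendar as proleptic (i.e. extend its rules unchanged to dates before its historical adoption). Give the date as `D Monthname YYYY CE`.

12 September 649 CE

Julian Day Number of the source date = 1958357.
Converting JDN 1958357 to the Gregorian calendar gives 12 September 649 CE.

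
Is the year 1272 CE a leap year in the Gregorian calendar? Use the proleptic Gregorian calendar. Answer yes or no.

1272 is divisible by 4 and not by 100, so it is a leap year.

yes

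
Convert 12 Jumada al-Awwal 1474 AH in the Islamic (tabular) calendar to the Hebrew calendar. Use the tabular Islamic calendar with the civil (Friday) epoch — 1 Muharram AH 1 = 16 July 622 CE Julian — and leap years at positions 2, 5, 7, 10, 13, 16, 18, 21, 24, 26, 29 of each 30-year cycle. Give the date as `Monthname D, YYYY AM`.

Shevat 13, 5812 AM

The source date corresponds to 14 January 2052 in the Gregorian calendar (JDN 2470551).
That day falls on 13 Shevat 5812 AM in the Hebrew calendar.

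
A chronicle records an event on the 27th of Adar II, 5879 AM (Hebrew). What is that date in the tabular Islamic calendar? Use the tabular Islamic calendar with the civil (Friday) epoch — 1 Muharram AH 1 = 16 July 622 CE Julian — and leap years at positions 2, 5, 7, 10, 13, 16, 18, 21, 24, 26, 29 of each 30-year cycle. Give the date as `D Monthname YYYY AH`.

Julian Day Number of the source date = 2495106.
Converting JDN 2495106 to the tabular Islamic calendar gives 27 Sha'ban 1543 AH.

27 Sha'ban 1543 AH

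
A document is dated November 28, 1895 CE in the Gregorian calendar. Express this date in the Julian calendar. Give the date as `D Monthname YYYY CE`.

16 November 1895 CE

At this point the Julian calendar is 12 days behind the Gregorian.
28 November 1895 Gregorian − 12 days → 16 November 1895 Julian.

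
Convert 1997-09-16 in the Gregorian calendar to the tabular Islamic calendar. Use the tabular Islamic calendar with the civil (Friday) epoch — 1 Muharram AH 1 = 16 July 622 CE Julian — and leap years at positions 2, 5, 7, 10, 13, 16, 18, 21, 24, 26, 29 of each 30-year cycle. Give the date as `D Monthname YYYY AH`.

Julian Day Number of the source date = 2450708.
Converting JDN 2450708 to the tabular Islamic calendar gives 13 Jumada al-Awwal 1418 AH.

13 Jumada al-Awwal 1418 AH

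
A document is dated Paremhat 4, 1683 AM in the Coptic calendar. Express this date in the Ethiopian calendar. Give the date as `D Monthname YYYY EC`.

4 Megabit 1959 EC

Both dates share Julian Day Number 2439563; in the Ethiopian calendar that is 4 Megabit 1959 EC.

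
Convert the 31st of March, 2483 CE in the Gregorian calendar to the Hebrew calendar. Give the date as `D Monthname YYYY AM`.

Both dates share Julian Day Number 2628047; in the Hebrew calendar that is 22 Adar II 6243 AM.

22 Adar II 6243 AM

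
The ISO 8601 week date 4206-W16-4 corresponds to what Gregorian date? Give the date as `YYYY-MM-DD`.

ISO week 1 of 4206 is the week containing the first Thursday of 4206.
Week 16, day 4 (Thursday) lands on 4206-04-17.

4206-04-17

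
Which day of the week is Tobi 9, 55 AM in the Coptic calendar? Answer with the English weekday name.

Thursday

Equivalently 5 January 339 Gregorian, JDN 1844881.
1844881 ≡ 3 (mod 7); counting from Monday = 0 gives Thursday.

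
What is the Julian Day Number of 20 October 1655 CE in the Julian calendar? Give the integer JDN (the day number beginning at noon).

Equivalently 30 October 1655 (Gregorian).
JDN 2451545 is 1 January 2000 CE (Gregorian); the target day is −125706 days from there, so JDN = 2325839.

2325839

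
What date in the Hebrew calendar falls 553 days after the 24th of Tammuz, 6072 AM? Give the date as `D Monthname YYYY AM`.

16 Shevat 6074 AM

Counting 553 days forward from JDN 2565711 reaches JDN 2566264, which is 16 Shevat 6074 AM.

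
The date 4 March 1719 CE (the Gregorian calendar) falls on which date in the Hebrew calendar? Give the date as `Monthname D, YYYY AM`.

Both dates share Julian Day Number 2348974; in the Hebrew calendar that is 13 Adar 5479 AM.

Adar 13, 5479 AM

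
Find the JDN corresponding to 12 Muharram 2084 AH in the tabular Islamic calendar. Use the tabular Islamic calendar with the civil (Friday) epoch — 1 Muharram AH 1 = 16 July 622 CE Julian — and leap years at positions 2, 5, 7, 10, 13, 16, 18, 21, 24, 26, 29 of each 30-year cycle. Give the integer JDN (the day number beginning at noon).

2686597

In the Gregorian calendar the same day is 21 July 2643.
JDN 2400001 is 17 November 1858 CE (Gregorian), MJD 0; the target day is +286596 days from there, so JDN = 2686597.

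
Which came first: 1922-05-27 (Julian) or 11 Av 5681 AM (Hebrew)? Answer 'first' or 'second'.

second

First date → JDN 2423215; second date → JDN 2422917.
JDN 2422917 < JDN 2423215, so the second date is earlier.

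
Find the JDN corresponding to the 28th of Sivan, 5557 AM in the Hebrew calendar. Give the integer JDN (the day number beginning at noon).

In the Gregorian calendar the same day is 22 June 1797.
JDN 2400001 is 17 November 1858 CE (Gregorian), MJD 0; the target day is −22427 days from there, so JDN = 2377574.

2377574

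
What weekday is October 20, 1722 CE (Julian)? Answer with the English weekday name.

Equivalently 31 October 1722 Gregorian, JDN 2350311.
Since JDN mod 7 = 5 (0 = Monday), the day is Saturday.

Saturday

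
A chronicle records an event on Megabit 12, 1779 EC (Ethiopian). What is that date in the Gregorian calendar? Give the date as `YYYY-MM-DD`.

1787-03-19

Both dates share Julian Day Number 2373826; in the Gregorian calendar that is 19 March 1787 CE.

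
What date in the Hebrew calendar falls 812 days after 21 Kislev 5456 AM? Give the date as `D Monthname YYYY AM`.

Counting 812 days forward from JDN 2340478 reaches JDN 2341290, which is 6 Adar 5458 AM.

6 Adar 5458 AM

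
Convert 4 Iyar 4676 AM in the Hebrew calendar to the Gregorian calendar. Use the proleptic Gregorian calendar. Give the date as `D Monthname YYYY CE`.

Julian Day Number of the source date = 2055726.
Converting JDN 2055726 to the Gregorian calendar gives 14 April 916 CE.

14 April 916 CE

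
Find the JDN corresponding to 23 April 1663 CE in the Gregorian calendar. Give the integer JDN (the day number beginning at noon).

2328571

JDN 2299161 is 15 October 1582 CE (Gregorian); the target day is +29410 days from there, so JDN = 2328571.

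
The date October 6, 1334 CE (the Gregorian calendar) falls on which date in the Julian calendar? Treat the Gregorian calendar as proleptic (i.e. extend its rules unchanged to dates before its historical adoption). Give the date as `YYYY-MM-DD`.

The Julian–Gregorian offset here is 8 days (Julian trailing).
6 October 1334 Gregorian − 8 days → 28 September 1334 Julian.

1334-09-28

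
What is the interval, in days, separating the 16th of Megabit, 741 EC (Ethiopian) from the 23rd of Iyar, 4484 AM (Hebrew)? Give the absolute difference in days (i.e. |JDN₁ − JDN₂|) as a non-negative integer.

9061

First date → JDN 1994701; second date → JDN 1985640.
The interval is |1994701 − 1985640| = 9061 days.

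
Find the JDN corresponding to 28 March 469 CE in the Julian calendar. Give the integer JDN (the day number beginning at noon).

In the proleptic Gregorian calendar the same day is 29 March 469.
JDN 2400001 is 17 November 1858 CE (Gregorian), MJD 0; the target day is −507554 days from there, so JDN = 1892447.

1892447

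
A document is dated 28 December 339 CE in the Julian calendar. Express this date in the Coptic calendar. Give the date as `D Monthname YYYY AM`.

1 Tobi 56 AM

Julian Day Number of the source date = 1845239.
Converting JDN 1845239 to the Coptic calendar gives 1 Tobi 56 AM.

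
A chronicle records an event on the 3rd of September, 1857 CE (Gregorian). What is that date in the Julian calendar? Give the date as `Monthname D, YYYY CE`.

The Julian–Gregorian offset here is 12 days (Julian trailing).
3 September 1857 Gregorian − 12 days → 22 August 1857 Julian.

August 22, 1857 CE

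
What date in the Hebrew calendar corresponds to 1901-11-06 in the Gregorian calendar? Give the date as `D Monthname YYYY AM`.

Julian Day Number of the source date = 2415695.
Converting JDN 2415695 to the Hebrew calendar gives 24 Cheshvan 5662 AM.

24 Cheshvan 5662 AM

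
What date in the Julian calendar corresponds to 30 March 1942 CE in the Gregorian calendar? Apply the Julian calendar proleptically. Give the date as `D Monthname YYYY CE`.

17 March 1942 CE

For dates in this range the Gregorian date is 13 days ahead of the Julian.
30 March 1942 Gregorian − 13 days → 17 March 1942 Julian.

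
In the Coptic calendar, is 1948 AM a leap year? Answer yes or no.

no

1948 mod 4 = 0; in the Coptic calendar a year is leap when year mod 4 = 3, so it is a common year.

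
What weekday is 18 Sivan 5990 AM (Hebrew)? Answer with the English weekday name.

Equivalently 31 May 2230 Gregorian, JDN 2535701.
2535701 ≡ 0 (mod 7); counting from Monday = 0 gives Monday.

Monday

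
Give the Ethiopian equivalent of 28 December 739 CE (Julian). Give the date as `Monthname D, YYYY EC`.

Tir 1, 732 EC

Both dates share Julian Day Number 1991339; in the Ethiopian calendar that is 1 Tir 732 EC.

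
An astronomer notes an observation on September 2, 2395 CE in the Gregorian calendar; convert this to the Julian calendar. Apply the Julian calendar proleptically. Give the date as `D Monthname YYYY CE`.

At this point the Julian calendar is 16 days behind the Gregorian.
2 September 2395 Gregorian − 16 days → 17 August 2395 Julian.

17 August 2395 CE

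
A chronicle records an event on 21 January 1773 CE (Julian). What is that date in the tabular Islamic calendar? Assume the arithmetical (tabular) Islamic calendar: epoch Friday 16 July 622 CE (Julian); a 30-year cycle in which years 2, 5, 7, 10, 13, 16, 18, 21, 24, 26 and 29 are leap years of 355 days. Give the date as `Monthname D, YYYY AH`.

Dhu al-Qa'dah 9, 1186 AH

Julian Day Number of the source date = 2368667.
Converting JDN 2368667 to the tabular Islamic calendar gives 9 Dhu al-Qa'dah 1186 AH.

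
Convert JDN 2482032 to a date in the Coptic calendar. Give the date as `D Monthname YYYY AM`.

14 Paoni 1799 AM

The Gregorian equivalent of JDN 2482032 is 21 June 2083.
In the Coptic calendar that day is 14 Paoni 1799 AM.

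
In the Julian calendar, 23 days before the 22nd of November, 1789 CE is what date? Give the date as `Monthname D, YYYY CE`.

October 30, 1789 CE

JDN of the 22nd of November, 1789 CE = 2374816.
2374816 − 23 = 2374793.
JDN 2374793 in the Julian calendar is October 30, 1789 CE.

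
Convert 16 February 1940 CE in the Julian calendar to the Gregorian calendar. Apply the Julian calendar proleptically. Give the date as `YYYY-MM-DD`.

The Julian–Gregorian offset here is 13 days (Julian trailing).
16 February 1940 Julian + 13 days → 29 February 1940 Gregorian.

1940-02-29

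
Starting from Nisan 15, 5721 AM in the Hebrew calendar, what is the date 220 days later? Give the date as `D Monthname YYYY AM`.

28 Cheshvan 5722 AM

Counting 220 days forward from JDN 2437391 reaches JDN 2437611, which is 28 Cheshvan 5722 AM.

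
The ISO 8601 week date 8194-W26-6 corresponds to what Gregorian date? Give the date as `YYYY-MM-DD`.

8194-06-28

ISO week 1 of 8194 is the week containing the first Thursday of 8194.
Week 26, day 6 (Saturday) lands on 8194-06-28.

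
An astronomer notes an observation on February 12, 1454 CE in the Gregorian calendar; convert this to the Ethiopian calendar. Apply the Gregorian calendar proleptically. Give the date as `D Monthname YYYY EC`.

Julian Day Number of the source date = 2252165.
Converting JDN 2252165 to the Ethiopian calendar gives 9 Yekatit 1446 EC.

9 Yekatit 1446 EC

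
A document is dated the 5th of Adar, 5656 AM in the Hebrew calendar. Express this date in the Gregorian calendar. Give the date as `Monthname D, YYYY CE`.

Julian Day Number of the source date = 2413609.
Converting JDN 2413609 to the Gregorian calendar gives 19 February 1896 CE.

February 19, 1896 CE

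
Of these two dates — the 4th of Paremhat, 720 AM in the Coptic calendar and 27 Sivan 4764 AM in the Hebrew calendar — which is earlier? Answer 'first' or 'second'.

first

Converting both to JDN: 2087828 vs 2087938; the smaller is the first.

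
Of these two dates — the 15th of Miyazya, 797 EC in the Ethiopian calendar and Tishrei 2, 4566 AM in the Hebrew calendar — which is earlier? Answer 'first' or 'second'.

first

First date → JDN 2015184; second date → JDN 2015327.
JDN 2015184 < JDN 2015327, so the first date is earlier.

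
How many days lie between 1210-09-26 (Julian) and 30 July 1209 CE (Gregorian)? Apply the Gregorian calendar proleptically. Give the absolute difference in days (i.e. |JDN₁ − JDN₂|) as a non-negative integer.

First date → JDN 2163279; second date → JDN 2162849.
The interval is |2163279 − 2162849| = 430 days.

430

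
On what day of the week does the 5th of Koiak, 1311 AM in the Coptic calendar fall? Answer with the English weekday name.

Sunday

In the Gregorian calendar this is 11 December 1594 (JDN 2303601).
2303601 ≡ 6 (mod 7); counting from Monday = 0 gives Sunday.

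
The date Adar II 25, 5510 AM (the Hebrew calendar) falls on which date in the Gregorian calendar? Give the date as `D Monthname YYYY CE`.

Julian Day Number of the source date = 2360326.
Converting JDN 2360326 to the Gregorian calendar gives 2 April 1750 CE.

2 April 1750 CE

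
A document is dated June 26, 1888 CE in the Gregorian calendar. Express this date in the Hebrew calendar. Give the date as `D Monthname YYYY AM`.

Both dates share Julian Day Number 2410815; in the Hebrew calendar that is 17 Tammuz 5648 AM.

17 Tammuz 5648 AM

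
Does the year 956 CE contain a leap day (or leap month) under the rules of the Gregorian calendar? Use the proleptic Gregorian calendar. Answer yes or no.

956 is divisible by 4 and not by 100, so it is a leap year.

yes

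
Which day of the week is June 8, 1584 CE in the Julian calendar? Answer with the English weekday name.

Monday

This is JDN 2299773 (18 June 1584 Gregorian).
JDN 2299773 mod 7 = 0, and JDN 0 was a Monday, so this is a Monday.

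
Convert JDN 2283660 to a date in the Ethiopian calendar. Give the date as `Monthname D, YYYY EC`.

JDN 2283660 is 7 May 1540 in the proleptic Gregorian calendar.
In the Ethiopian calendar that day is Ginbot 2, 1532 EC.

Ginbot 2, 1532 EC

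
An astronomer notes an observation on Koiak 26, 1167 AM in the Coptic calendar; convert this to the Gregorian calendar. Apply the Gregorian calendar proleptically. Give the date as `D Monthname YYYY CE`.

31 December 1450 CE

Julian Day Number of the source date = 2251026.
Converting JDN 2251026 to the Gregorian calendar gives 31 December 1450 CE.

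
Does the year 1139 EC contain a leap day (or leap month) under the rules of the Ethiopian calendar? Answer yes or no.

1139 mod 4 = 3; in the Ethiopian calendar a year is leap when year mod 4 = 3, so it is a leap year.

yes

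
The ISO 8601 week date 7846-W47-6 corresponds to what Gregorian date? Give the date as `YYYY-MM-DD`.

7846-11-21

ISO week 1 of 7846 is the week containing the first Thursday of 7846.
Week 47, day 6 (Saturday) lands on 7846-11-21.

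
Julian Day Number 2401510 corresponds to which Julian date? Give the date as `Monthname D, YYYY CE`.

December 23, 1862 CE

JDN 2401510 is 4 January 1863 in the Gregorian calendar.
In the Julian calendar that day is December 23, 1862 CE.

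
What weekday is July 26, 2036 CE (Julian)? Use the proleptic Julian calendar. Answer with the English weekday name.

Friday

This is JDN 2464914 (8 August 2036 Gregorian).
JDN 2464914 mod 7 = 4, and JDN 0 was a Monday, so this is a Friday.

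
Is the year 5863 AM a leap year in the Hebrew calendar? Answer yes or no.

Hebrew year 5863 is year 11 of its 19-year Metonic cycle; leap years are at positions 3, 6, 8, 11, 14, 17, 19, so it is a leap year (13 months).

yes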